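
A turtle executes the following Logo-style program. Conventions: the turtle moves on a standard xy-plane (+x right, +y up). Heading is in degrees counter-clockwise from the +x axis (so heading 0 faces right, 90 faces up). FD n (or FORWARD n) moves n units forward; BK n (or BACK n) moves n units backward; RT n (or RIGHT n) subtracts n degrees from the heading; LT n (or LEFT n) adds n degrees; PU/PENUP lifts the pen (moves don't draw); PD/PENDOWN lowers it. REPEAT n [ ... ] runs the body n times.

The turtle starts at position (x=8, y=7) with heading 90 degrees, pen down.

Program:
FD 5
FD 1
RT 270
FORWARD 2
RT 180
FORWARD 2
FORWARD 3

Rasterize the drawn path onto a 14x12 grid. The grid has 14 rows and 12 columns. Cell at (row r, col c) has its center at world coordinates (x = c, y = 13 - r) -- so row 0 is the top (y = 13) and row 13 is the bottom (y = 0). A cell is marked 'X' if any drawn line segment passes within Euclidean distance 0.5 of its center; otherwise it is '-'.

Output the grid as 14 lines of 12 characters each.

Segment 0: (8,7) -> (8,12)
Segment 1: (8,12) -> (8,13)
Segment 2: (8,13) -> (6,13)
Segment 3: (6,13) -> (8,13)
Segment 4: (8,13) -> (11,13)

Answer: ------XXXXXX
--------X---
--------X---
--------X---
--------X---
--------X---
--------X---
------------
------------
------------
------------
------------
------------
------------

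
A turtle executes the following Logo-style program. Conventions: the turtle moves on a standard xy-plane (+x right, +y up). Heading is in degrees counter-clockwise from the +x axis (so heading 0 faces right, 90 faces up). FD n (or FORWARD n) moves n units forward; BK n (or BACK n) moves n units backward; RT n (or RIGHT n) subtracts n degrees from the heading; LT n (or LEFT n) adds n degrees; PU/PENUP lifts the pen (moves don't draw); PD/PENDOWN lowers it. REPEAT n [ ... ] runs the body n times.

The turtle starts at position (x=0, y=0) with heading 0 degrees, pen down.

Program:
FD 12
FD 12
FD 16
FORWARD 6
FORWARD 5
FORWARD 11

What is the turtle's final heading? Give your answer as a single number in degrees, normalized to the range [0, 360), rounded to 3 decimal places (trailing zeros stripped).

Executing turtle program step by step:
Start: pos=(0,0), heading=0, pen down
FD 12: (0,0) -> (12,0) [heading=0, draw]
FD 12: (12,0) -> (24,0) [heading=0, draw]
FD 16: (24,0) -> (40,0) [heading=0, draw]
FD 6: (40,0) -> (46,0) [heading=0, draw]
FD 5: (46,0) -> (51,0) [heading=0, draw]
FD 11: (51,0) -> (62,0) [heading=0, draw]
Final: pos=(62,0), heading=0, 6 segment(s) drawn

Answer: 0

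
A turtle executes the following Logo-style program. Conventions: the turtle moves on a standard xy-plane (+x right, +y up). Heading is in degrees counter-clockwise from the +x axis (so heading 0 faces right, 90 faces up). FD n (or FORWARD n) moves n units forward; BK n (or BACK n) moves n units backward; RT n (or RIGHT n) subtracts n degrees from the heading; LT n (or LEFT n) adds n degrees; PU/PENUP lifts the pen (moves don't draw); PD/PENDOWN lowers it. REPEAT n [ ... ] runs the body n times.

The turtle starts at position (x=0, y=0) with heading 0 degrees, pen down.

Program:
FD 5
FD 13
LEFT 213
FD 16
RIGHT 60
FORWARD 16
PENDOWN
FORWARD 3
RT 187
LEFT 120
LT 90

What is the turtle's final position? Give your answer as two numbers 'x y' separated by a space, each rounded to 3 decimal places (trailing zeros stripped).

Answer: -12.348 -0.088

Derivation:
Executing turtle program step by step:
Start: pos=(0,0), heading=0, pen down
FD 5: (0,0) -> (5,0) [heading=0, draw]
FD 13: (5,0) -> (18,0) [heading=0, draw]
LT 213: heading 0 -> 213
FD 16: (18,0) -> (4.581,-8.714) [heading=213, draw]
RT 60: heading 213 -> 153
FD 16: (4.581,-8.714) -> (-9.675,-1.45) [heading=153, draw]
PD: pen down
FD 3: (-9.675,-1.45) -> (-12.348,-0.088) [heading=153, draw]
RT 187: heading 153 -> 326
LT 120: heading 326 -> 86
LT 90: heading 86 -> 176
Final: pos=(-12.348,-0.088), heading=176, 5 segment(s) drawn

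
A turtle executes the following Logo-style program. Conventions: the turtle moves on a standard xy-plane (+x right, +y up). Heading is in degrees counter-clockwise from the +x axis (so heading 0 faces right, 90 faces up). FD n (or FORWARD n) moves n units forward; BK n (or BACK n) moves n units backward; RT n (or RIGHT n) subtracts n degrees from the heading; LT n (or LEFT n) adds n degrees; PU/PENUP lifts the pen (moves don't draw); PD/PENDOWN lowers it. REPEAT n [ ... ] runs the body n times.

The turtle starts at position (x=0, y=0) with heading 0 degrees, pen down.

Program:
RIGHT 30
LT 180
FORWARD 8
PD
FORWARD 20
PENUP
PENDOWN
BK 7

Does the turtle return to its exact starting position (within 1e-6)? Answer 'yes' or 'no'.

Answer: no

Derivation:
Executing turtle program step by step:
Start: pos=(0,0), heading=0, pen down
RT 30: heading 0 -> 330
LT 180: heading 330 -> 150
FD 8: (0,0) -> (-6.928,4) [heading=150, draw]
PD: pen down
FD 20: (-6.928,4) -> (-24.249,14) [heading=150, draw]
PU: pen up
PD: pen down
BK 7: (-24.249,14) -> (-18.187,10.5) [heading=150, draw]
Final: pos=(-18.187,10.5), heading=150, 3 segment(s) drawn

Start position: (0, 0)
Final position: (-18.187, 10.5)
Distance = 21; >= 1e-6 -> NOT closed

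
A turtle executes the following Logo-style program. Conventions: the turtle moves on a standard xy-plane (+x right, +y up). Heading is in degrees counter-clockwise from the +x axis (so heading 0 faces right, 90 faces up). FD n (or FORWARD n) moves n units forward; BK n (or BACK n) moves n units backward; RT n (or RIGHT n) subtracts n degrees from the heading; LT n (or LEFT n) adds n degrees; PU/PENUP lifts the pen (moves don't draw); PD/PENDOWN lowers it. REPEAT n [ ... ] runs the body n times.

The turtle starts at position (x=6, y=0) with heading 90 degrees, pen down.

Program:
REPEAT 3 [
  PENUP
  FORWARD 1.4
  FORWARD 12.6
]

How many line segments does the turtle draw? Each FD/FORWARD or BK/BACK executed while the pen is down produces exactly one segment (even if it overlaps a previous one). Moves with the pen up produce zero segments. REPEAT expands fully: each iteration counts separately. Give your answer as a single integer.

Answer: 0

Derivation:
Executing turtle program step by step:
Start: pos=(6,0), heading=90, pen down
REPEAT 3 [
  -- iteration 1/3 --
  PU: pen up
  FD 1.4: (6,0) -> (6,1.4) [heading=90, move]
  FD 12.6: (6,1.4) -> (6,14) [heading=90, move]
  -- iteration 2/3 --
  PU: pen up
  FD 1.4: (6,14) -> (6,15.4) [heading=90, move]
  FD 12.6: (6,15.4) -> (6,28) [heading=90, move]
  -- iteration 3/3 --
  PU: pen up
  FD 1.4: (6,28) -> (6,29.4) [heading=90, move]
  FD 12.6: (6,29.4) -> (6,42) [heading=90, move]
]
Final: pos=(6,42), heading=90, 0 segment(s) drawn
Segments drawn: 0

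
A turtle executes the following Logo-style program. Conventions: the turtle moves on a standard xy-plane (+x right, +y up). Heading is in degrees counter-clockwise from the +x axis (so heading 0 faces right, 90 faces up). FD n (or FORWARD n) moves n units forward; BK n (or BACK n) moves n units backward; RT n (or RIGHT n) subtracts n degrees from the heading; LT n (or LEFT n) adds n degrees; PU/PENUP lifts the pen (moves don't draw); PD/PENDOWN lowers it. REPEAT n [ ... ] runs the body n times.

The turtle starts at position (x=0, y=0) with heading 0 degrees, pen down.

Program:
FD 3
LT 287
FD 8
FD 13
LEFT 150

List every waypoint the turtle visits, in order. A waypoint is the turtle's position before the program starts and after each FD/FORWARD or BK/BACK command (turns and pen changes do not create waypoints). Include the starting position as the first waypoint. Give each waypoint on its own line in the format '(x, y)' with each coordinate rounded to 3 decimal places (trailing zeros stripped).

Answer: (0, 0)
(3, 0)
(5.339, -7.65)
(9.14, -20.082)

Derivation:
Executing turtle program step by step:
Start: pos=(0,0), heading=0, pen down
FD 3: (0,0) -> (3,0) [heading=0, draw]
LT 287: heading 0 -> 287
FD 8: (3,0) -> (5.339,-7.65) [heading=287, draw]
FD 13: (5.339,-7.65) -> (9.14,-20.082) [heading=287, draw]
LT 150: heading 287 -> 77
Final: pos=(9.14,-20.082), heading=77, 3 segment(s) drawn
Waypoints (4 total):
(0, 0)
(3, 0)
(5.339, -7.65)
(9.14, -20.082)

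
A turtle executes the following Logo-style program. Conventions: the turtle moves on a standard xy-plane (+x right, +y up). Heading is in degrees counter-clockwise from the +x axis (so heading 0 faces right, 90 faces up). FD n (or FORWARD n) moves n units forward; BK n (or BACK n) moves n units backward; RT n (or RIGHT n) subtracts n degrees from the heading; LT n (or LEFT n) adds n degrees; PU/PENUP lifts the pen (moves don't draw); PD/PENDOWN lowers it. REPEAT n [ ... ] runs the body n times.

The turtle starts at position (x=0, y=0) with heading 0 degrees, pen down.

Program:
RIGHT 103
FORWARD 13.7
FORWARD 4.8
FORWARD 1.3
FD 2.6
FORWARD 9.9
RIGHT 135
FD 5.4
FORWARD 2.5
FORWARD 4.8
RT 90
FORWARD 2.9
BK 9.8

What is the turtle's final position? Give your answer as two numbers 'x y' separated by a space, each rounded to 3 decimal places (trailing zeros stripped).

Executing turtle program step by step:
Start: pos=(0,0), heading=0, pen down
RT 103: heading 0 -> 257
FD 13.7: (0,0) -> (-3.082,-13.349) [heading=257, draw]
FD 4.8: (-3.082,-13.349) -> (-4.162,-18.026) [heading=257, draw]
FD 1.3: (-4.162,-18.026) -> (-4.454,-19.293) [heading=257, draw]
FD 2.6: (-4.454,-19.293) -> (-5.039,-21.826) [heading=257, draw]
FD 9.9: (-5.039,-21.826) -> (-7.266,-31.472) [heading=257, draw]
RT 135: heading 257 -> 122
FD 5.4: (-7.266,-31.472) -> (-10.127,-26.893) [heading=122, draw]
FD 2.5: (-10.127,-26.893) -> (-11.452,-24.773) [heading=122, draw]
FD 4.8: (-11.452,-24.773) -> (-13.996,-20.702) [heading=122, draw]
RT 90: heading 122 -> 32
FD 2.9: (-13.996,-20.702) -> (-11.537,-19.165) [heading=32, draw]
BK 9.8: (-11.537,-19.165) -> (-19.847,-24.358) [heading=32, draw]
Final: pos=(-19.847,-24.358), heading=32, 10 segment(s) drawn

Answer: -19.847 -24.358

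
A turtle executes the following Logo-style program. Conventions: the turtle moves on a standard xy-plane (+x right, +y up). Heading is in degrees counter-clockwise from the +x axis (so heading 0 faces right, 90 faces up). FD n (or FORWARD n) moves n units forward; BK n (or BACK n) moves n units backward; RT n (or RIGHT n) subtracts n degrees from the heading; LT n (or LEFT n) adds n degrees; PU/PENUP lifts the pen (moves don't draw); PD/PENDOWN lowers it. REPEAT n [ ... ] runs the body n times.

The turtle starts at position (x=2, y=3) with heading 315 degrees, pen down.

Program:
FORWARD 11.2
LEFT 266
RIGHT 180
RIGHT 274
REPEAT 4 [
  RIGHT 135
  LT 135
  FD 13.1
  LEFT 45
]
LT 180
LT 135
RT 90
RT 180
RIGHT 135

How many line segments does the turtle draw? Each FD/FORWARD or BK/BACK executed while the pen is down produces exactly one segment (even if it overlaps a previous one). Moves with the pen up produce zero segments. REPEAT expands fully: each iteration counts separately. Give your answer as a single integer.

Answer: 5

Derivation:
Executing turtle program step by step:
Start: pos=(2,3), heading=315, pen down
FD 11.2: (2,3) -> (9.92,-4.92) [heading=315, draw]
LT 266: heading 315 -> 221
RT 180: heading 221 -> 41
RT 274: heading 41 -> 127
REPEAT 4 [
  -- iteration 1/4 --
  RT 135: heading 127 -> 352
  LT 135: heading 352 -> 127
  FD 13.1: (9.92,-4.92) -> (2.036,5.543) [heading=127, draw]
  LT 45: heading 127 -> 172
  -- iteration 2/4 --
  RT 135: heading 172 -> 37
  LT 135: heading 37 -> 172
  FD 13.1: (2.036,5.543) -> (-10.937,7.366) [heading=172, draw]
  LT 45: heading 172 -> 217
  -- iteration 3/4 --
  RT 135: heading 217 -> 82
  LT 135: heading 82 -> 217
  FD 13.1: (-10.937,7.366) -> (-21.399,-0.518) [heading=217, draw]
  LT 45: heading 217 -> 262
  -- iteration 4/4 --
  RT 135: heading 262 -> 127
  LT 135: heading 127 -> 262
  FD 13.1: (-21.399,-0.518) -> (-23.222,-13.491) [heading=262, draw]
  LT 45: heading 262 -> 307
]
LT 180: heading 307 -> 127
LT 135: heading 127 -> 262
RT 90: heading 262 -> 172
RT 180: heading 172 -> 352
RT 135: heading 352 -> 217
Final: pos=(-23.222,-13.491), heading=217, 5 segment(s) drawn
Segments drawn: 5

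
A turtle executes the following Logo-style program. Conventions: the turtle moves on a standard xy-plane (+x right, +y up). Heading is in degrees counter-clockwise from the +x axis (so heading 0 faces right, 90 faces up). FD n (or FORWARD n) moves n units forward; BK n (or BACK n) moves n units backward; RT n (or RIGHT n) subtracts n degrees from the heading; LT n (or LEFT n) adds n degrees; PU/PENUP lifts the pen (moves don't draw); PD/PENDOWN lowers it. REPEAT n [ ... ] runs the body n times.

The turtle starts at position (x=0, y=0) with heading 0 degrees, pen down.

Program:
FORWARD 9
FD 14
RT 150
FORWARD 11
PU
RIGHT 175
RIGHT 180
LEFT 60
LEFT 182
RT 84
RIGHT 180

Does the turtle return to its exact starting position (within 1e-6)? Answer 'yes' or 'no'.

Executing turtle program step by step:
Start: pos=(0,0), heading=0, pen down
FD 9: (0,0) -> (9,0) [heading=0, draw]
FD 14: (9,0) -> (23,0) [heading=0, draw]
RT 150: heading 0 -> 210
FD 11: (23,0) -> (13.474,-5.5) [heading=210, draw]
PU: pen up
RT 175: heading 210 -> 35
RT 180: heading 35 -> 215
LT 60: heading 215 -> 275
LT 182: heading 275 -> 97
RT 84: heading 97 -> 13
RT 180: heading 13 -> 193
Final: pos=(13.474,-5.5), heading=193, 3 segment(s) drawn

Start position: (0, 0)
Final position: (13.474, -5.5)
Distance = 14.553; >= 1e-6 -> NOT closed

Answer: no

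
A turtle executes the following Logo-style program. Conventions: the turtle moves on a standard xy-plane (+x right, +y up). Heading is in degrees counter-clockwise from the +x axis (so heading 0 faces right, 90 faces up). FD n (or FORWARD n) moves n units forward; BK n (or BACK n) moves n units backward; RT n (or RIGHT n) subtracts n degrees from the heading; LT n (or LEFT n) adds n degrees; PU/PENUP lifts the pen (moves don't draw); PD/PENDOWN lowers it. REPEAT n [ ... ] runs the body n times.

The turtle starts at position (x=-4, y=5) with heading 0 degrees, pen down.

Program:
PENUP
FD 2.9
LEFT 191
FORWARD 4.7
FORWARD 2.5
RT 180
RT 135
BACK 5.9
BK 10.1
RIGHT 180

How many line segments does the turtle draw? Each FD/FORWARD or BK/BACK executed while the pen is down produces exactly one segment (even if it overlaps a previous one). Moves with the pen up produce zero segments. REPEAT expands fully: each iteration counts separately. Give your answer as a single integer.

Answer: 0

Derivation:
Executing turtle program step by step:
Start: pos=(-4,5), heading=0, pen down
PU: pen up
FD 2.9: (-4,5) -> (-1.1,5) [heading=0, move]
LT 191: heading 0 -> 191
FD 4.7: (-1.1,5) -> (-5.714,4.103) [heading=191, move]
FD 2.5: (-5.714,4.103) -> (-8.168,3.626) [heading=191, move]
RT 180: heading 191 -> 11
RT 135: heading 11 -> 236
BK 5.9: (-8.168,3.626) -> (-4.868,8.517) [heading=236, move]
BK 10.1: (-4.868,8.517) -> (0.779,16.891) [heading=236, move]
RT 180: heading 236 -> 56
Final: pos=(0.779,16.891), heading=56, 0 segment(s) drawn
Segments drawn: 0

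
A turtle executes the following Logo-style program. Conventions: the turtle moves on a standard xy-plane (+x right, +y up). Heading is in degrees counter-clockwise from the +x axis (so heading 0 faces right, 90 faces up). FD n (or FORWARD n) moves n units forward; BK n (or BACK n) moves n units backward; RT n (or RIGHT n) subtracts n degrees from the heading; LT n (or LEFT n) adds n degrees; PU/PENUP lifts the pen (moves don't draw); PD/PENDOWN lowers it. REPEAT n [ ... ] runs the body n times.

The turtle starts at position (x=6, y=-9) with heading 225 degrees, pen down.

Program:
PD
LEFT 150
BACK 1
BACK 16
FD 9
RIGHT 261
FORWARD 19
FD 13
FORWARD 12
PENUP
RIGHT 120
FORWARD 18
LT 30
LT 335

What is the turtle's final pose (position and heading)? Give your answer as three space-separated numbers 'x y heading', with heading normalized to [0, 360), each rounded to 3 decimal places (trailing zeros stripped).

Answer: -1.722 27.244 359

Derivation:
Executing turtle program step by step:
Start: pos=(6,-9), heading=225, pen down
PD: pen down
LT 150: heading 225 -> 15
BK 1: (6,-9) -> (5.034,-9.259) [heading=15, draw]
BK 16: (5.034,-9.259) -> (-10.421,-13.4) [heading=15, draw]
FD 9: (-10.421,-13.4) -> (-1.727,-11.071) [heading=15, draw]
RT 261: heading 15 -> 114
FD 19: (-1.727,-11.071) -> (-9.455,6.287) [heading=114, draw]
FD 13: (-9.455,6.287) -> (-14.743,18.163) [heading=114, draw]
FD 12: (-14.743,18.163) -> (-19.624,29.125) [heading=114, draw]
PU: pen up
RT 120: heading 114 -> 354
FD 18: (-19.624,29.125) -> (-1.722,27.244) [heading=354, move]
LT 30: heading 354 -> 24
LT 335: heading 24 -> 359
Final: pos=(-1.722,27.244), heading=359, 6 segment(s) drawn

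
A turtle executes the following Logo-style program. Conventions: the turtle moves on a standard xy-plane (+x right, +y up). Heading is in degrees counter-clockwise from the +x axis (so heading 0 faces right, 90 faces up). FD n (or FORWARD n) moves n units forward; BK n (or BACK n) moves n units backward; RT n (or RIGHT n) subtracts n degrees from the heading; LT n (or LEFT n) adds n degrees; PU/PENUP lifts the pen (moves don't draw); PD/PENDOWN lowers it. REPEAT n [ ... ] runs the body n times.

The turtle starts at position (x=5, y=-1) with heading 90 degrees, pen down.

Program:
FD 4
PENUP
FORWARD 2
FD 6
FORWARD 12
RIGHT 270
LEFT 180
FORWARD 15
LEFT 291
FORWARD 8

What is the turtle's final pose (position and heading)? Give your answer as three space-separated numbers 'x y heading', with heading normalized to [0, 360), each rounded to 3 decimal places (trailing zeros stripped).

Executing turtle program step by step:
Start: pos=(5,-1), heading=90, pen down
FD 4: (5,-1) -> (5,3) [heading=90, draw]
PU: pen up
FD 2: (5,3) -> (5,5) [heading=90, move]
FD 6: (5,5) -> (5,11) [heading=90, move]
FD 12: (5,11) -> (5,23) [heading=90, move]
RT 270: heading 90 -> 180
LT 180: heading 180 -> 0
FD 15: (5,23) -> (20,23) [heading=0, move]
LT 291: heading 0 -> 291
FD 8: (20,23) -> (22.867,15.531) [heading=291, move]
Final: pos=(22.867,15.531), heading=291, 1 segment(s) drawn

Answer: 22.867 15.531 291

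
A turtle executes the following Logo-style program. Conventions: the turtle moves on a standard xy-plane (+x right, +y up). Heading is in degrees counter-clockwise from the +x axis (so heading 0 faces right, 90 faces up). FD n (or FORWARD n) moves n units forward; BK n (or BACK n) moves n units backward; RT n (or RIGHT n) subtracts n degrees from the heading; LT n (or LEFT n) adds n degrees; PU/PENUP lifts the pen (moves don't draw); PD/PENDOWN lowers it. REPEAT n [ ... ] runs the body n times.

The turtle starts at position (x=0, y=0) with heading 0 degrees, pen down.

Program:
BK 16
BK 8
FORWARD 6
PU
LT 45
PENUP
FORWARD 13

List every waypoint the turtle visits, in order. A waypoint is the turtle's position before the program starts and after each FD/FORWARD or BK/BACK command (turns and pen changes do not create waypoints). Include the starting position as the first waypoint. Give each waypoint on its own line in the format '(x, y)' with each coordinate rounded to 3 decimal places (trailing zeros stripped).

Executing turtle program step by step:
Start: pos=(0,0), heading=0, pen down
BK 16: (0,0) -> (-16,0) [heading=0, draw]
BK 8: (-16,0) -> (-24,0) [heading=0, draw]
FD 6: (-24,0) -> (-18,0) [heading=0, draw]
PU: pen up
LT 45: heading 0 -> 45
PU: pen up
FD 13: (-18,0) -> (-8.808,9.192) [heading=45, move]
Final: pos=(-8.808,9.192), heading=45, 3 segment(s) drawn
Waypoints (5 total):
(0, 0)
(-16, 0)
(-24, 0)
(-18, 0)
(-8.808, 9.192)

Answer: (0, 0)
(-16, 0)
(-24, 0)
(-18, 0)
(-8.808, 9.192)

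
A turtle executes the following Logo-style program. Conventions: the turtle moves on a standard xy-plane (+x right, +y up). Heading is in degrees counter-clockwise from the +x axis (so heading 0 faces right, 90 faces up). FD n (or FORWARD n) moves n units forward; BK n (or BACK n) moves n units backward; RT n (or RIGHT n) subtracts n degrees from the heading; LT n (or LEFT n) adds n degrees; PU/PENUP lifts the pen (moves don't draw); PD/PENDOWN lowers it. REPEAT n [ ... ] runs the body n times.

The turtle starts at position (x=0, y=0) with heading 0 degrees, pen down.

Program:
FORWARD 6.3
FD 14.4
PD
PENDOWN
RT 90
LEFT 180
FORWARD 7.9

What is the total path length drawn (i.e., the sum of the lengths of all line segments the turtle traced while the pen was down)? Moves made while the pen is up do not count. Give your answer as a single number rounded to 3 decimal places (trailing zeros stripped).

Executing turtle program step by step:
Start: pos=(0,0), heading=0, pen down
FD 6.3: (0,0) -> (6.3,0) [heading=0, draw]
FD 14.4: (6.3,0) -> (20.7,0) [heading=0, draw]
PD: pen down
PD: pen down
RT 90: heading 0 -> 270
LT 180: heading 270 -> 90
FD 7.9: (20.7,0) -> (20.7,7.9) [heading=90, draw]
Final: pos=(20.7,7.9), heading=90, 3 segment(s) drawn

Segment lengths:
  seg 1: (0,0) -> (6.3,0), length = 6.3
  seg 2: (6.3,0) -> (20.7,0), length = 14.4
  seg 3: (20.7,0) -> (20.7,7.9), length = 7.9
Total = 28.6

Answer: 28.6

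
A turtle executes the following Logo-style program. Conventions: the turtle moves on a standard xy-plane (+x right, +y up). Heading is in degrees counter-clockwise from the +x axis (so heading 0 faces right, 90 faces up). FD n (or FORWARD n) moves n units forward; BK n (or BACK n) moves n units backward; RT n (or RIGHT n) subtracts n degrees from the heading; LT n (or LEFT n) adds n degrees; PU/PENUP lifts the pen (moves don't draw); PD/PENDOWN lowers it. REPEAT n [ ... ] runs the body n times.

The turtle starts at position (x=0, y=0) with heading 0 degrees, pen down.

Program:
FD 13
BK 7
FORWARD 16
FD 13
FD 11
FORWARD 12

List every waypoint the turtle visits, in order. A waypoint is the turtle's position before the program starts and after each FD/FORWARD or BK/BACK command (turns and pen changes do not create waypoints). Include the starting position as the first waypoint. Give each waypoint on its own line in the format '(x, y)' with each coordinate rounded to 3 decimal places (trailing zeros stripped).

Answer: (0, 0)
(13, 0)
(6, 0)
(22, 0)
(35, 0)
(46, 0)
(58, 0)

Derivation:
Executing turtle program step by step:
Start: pos=(0,0), heading=0, pen down
FD 13: (0,0) -> (13,0) [heading=0, draw]
BK 7: (13,0) -> (6,0) [heading=0, draw]
FD 16: (6,0) -> (22,0) [heading=0, draw]
FD 13: (22,0) -> (35,0) [heading=0, draw]
FD 11: (35,0) -> (46,0) [heading=0, draw]
FD 12: (46,0) -> (58,0) [heading=0, draw]
Final: pos=(58,0), heading=0, 6 segment(s) drawn
Waypoints (7 total):
(0, 0)
(13, 0)
(6, 0)
(22, 0)
(35, 0)
(46, 0)
(58, 0)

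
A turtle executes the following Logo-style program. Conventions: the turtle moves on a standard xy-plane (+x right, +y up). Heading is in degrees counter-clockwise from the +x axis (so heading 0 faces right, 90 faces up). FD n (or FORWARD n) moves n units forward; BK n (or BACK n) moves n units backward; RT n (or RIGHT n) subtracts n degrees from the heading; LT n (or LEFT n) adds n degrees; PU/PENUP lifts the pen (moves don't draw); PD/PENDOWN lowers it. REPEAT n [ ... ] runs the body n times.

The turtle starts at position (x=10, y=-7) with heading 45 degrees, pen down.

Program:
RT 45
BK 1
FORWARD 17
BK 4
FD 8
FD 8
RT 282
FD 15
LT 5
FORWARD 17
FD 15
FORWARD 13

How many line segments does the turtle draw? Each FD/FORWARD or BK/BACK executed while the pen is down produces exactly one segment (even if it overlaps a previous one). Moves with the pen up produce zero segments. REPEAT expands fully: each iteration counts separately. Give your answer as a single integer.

Answer: 9

Derivation:
Executing turtle program step by step:
Start: pos=(10,-7), heading=45, pen down
RT 45: heading 45 -> 0
BK 1: (10,-7) -> (9,-7) [heading=0, draw]
FD 17: (9,-7) -> (26,-7) [heading=0, draw]
BK 4: (26,-7) -> (22,-7) [heading=0, draw]
FD 8: (22,-7) -> (30,-7) [heading=0, draw]
FD 8: (30,-7) -> (38,-7) [heading=0, draw]
RT 282: heading 0 -> 78
FD 15: (38,-7) -> (41.119,7.672) [heading=78, draw]
LT 5: heading 78 -> 83
FD 17: (41.119,7.672) -> (43.19,24.545) [heading=83, draw]
FD 15: (43.19,24.545) -> (45.018,39.434) [heading=83, draw]
FD 13: (45.018,39.434) -> (46.603,52.337) [heading=83, draw]
Final: pos=(46.603,52.337), heading=83, 9 segment(s) drawn
Segments drawn: 9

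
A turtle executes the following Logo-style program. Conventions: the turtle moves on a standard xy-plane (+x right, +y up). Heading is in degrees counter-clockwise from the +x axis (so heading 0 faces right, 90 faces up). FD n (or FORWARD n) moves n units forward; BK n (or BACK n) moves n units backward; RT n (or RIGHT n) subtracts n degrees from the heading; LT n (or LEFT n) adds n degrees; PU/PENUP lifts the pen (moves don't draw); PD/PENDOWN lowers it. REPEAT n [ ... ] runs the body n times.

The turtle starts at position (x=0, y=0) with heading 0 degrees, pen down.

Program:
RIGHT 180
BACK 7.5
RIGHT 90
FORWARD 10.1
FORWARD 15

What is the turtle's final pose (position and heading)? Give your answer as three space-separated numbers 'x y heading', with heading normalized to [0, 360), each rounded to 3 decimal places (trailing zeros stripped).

Answer: 7.5 25.1 90

Derivation:
Executing turtle program step by step:
Start: pos=(0,0), heading=0, pen down
RT 180: heading 0 -> 180
BK 7.5: (0,0) -> (7.5,0) [heading=180, draw]
RT 90: heading 180 -> 90
FD 10.1: (7.5,0) -> (7.5,10.1) [heading=90, draw]
FD 15: (7.5,10.1) -> (7.5,25.1) [heading=90, draw]
Final: pos=(7.5,25.1), heading=90, 3 segment(s) drawn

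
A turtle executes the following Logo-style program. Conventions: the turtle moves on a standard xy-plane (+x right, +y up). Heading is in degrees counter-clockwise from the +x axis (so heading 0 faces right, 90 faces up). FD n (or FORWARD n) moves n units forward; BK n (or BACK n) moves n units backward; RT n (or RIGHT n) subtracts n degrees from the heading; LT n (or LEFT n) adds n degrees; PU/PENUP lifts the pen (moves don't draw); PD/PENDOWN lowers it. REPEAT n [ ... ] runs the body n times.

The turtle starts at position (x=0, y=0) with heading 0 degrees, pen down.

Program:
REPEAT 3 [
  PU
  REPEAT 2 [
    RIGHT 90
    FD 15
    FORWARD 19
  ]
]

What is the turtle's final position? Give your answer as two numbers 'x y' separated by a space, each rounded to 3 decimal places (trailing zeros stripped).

Executing turtle program step by step:
Start: pos=(0,0), heading=0, pen down
REPEAT 3 [
  -- iteration 1/3 --
  PU: pen up
  REPEAT 2 [
    -- iteration 1/2 --
    RT 90: heading 0 -> 270
    FD 15: (0,0) -> (0,-15) [heading=270, move]
    FD 19: (0,-15) -> (0,-34) [heading=270, move]
    -- iteration 2/2 --
    RT 90: heading 270 -> 180
    FD 15: (0,-34) -> (-15,-34) [heading=180, move]
    FD 19: (-15,-34) -> (-34,-34) [heading=180, move]
  ]
  -- iteration 2/3 --
  PU: pen up
  REPEAT 2 [
    -- iteration 1/2 --
    RT 90: heading 180 -> 90
    FD 15: (-34,-34) -> (-34,-19) [heading=90, move]
    FD 19: (-34,-19) -> (-34,0) [heading=90, move]
    -- iteration 2/2 --
    RT 90: heading 90 -> 0
    FD 15: (-34,0) -> (-19,0) [heading=0, move]
    FD 19: (-19,0) -> (0,0) [heading=0, move]
  ]
  -- iteration 3/3 --
  PU: pen up
  REPEAT 2 [
    -- iteration 1/2 --
    RT 90: heading 0 -> 270
    FD 15: (0,0) -> (0,-15) [heading=270, move]
    FD 19: (0,-15) -> (0,-34) [heading=270, move]
    -- iteration 2/2 --
    RT 90: heading 270 -> 180
    FD 15: (0,-34) -> (-15,-34) [heading=180, move]
    FD 19: (-15,-34) -> (-34,-34) [heading=180, move]
  ]
]
Final: pos=(-34,-34), heading=180, 0 segment(s) drawn

Answer: -34 -34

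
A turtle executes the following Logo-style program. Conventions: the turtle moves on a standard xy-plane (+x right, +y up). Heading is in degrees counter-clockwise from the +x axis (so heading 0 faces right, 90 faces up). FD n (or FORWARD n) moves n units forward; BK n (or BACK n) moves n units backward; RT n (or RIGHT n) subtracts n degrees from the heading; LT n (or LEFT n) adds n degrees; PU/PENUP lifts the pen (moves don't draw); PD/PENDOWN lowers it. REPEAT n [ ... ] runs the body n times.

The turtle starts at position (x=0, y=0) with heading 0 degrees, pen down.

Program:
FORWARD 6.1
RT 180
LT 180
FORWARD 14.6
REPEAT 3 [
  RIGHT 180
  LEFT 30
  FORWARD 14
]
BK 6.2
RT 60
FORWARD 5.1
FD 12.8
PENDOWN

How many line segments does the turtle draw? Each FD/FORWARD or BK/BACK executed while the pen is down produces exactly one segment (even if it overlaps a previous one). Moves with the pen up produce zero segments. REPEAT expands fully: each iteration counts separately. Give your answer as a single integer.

Answer: 8

Derivation:
Executing turtle program step by step:
Start: pos=(0,0), heading=0, pen down
FD 6.1: (0,0) -> (6.1,0) [heading=0, draw]
RT 180: heading 0 -> 180
LT 180: heading 180 -> 0
FD 14.6: (6.1,0) -> (20.7,0) [heading=0, draw]
REPEAT 3 [
  -- iteration 1/3 --
  RT 180: heading 0 -> 180
  LT 30: heading 180 -> 210
  FD 14: (20.7,0) -> (8.576,-7) [heading=210, draw]
  -- iteration 2/3 --
  RT 180: heading 210 -> 30
  LT 30: heading 30 -> 60
  FD 14: (8.576,-7) -> (15.576,5.124) [heading=60, draw]
  -- iteration 3/3 --
  RT 180: heading 60 -> 240
  LT 30: heading 240 -> 270
  FD 14: (15.576,5.124) -> (15.576,-8.876) [heading=270, draw]
]
BK 6.2: (15.576,-8.876) -> (15.576,-2.676) [heading=270, draw]
RT 60: heading 270 -> 210
FD 5.1: (15.576,-2.676) -> (11.159,-5.226) [heading=210, draw]
FD 12.8: (11.159,-5.226) -> (0.074,-11.626) [heading=210, draw]
PD: pen down
Final: pos=(0.074,-11.626), heading=210, 8 segment(s) drawn
Segments drawn: 8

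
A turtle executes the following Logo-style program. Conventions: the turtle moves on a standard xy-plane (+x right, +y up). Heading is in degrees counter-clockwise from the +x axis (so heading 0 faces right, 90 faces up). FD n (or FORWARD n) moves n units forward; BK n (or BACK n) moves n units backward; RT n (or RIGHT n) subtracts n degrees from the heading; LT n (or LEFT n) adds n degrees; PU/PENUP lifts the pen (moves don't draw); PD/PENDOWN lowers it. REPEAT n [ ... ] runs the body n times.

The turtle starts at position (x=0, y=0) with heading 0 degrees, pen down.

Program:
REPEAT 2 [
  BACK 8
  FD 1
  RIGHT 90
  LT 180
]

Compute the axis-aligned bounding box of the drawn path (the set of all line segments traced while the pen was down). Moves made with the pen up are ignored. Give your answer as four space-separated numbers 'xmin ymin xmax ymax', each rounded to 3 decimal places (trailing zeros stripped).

Executing turtle program step by step:
Start: pos=(0,0), heading=0, pen down
REPEAT 2 [
  -- iteration 1/2 --
  BK 8: (0,0) -> (-8,0) [heading=0, draw]
  FD 1: (-8,0) -> (-7,0) [heading=0, draw]
  RT 90: heading 0 -> 270
  LT 180: heading 270 -> 90
  -- iteration 2/2 --
  BK 8: (-7,0) -> (-7,-8) [heading=90, draw]
  FD 1: (-7,-8) -> (-7,-7) [heading=90, draw]
  RT 90: heading 90 -> 0
  LT 180: heading 0 -> 180
]
Final: pos=(-7,-7), heading=180, 4 segment(s) drawn

Segment endpoints: x in {-8, -7, -7, 0}, y in {-8, -7, 0}
xmin=-8, ymin=-8, xmax=0, ymax=0

Answer: -8 -8 0 0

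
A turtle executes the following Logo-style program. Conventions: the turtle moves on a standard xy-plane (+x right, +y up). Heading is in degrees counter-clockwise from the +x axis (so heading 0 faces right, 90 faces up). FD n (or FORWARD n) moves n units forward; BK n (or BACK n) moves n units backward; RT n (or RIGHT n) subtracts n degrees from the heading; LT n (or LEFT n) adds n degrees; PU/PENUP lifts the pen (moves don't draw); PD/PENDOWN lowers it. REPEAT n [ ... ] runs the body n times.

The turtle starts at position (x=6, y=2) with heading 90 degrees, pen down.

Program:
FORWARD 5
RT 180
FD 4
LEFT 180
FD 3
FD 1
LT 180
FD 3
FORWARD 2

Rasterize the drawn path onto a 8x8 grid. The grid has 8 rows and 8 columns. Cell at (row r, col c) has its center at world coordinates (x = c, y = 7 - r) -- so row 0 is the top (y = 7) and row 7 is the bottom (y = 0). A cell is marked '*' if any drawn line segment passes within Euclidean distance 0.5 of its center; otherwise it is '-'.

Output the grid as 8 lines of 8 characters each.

Segment 0: (6,2) -> (6,7)
Segment 1: (6,7) -> (6,3)
Segment 2: (6,3) -> (6,6)
Segment 3: (6,6) -> (6,7)
Segment 4: (6,7) -> (6,4)
Segment 5: (6,4) -> (6,2)

Answer: ------*-
------*-
------*-
------*-
------*-
------*-
--------
--------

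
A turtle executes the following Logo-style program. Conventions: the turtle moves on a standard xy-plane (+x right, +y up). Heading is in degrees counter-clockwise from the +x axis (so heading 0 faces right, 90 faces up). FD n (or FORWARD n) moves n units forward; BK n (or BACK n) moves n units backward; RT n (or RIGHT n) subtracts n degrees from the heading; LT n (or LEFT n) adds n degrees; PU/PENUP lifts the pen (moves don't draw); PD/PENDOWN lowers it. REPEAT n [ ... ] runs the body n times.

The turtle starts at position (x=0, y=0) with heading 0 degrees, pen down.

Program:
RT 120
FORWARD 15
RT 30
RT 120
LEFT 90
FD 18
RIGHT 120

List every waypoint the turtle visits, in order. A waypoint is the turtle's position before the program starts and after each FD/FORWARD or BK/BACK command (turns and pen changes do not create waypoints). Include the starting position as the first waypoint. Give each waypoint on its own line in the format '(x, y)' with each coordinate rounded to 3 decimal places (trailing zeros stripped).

Executing turtle program step by step:
Start: pos=(0,0), heading=0, pen down
RT 120: heading 0 -> 240
FD 15: (0,0) -> (-7.5,-12.99) [heading=240, draw]
RT 30: heading 240 -> 210
RT 120: heading 210 -> 90
LT 90: heading 90 -> 180
FD 18: (-7.5,-12.99) -> (-25.5,-12.99) [heading=180, draw]
RT 120: heading 180 -> 60
Final: pos=(-25.5,-12.99), heading=60, 2 segment(s) drawn
Waypoints (3 total):
(0, 0)
(-7.5, -12.99)
(-25.5, -12.99)

Answer: (0, 0)
(-7.5, -12.99)
(-25.5, -12.99)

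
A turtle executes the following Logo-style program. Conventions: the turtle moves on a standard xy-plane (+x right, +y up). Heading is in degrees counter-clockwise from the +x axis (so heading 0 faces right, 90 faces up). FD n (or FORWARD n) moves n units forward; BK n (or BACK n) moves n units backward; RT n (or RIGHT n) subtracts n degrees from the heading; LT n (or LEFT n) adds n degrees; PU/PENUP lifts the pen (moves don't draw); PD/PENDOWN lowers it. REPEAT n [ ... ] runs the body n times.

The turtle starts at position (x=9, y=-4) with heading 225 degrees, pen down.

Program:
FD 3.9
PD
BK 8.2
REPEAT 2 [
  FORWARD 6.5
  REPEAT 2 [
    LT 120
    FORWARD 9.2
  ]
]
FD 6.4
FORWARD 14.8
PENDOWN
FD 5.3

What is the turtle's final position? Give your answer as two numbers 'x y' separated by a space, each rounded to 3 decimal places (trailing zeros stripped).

Executing turtle program step by step:
Start: pos=(9,-4), heading=225, pen down
FD 3.9: (9,-4) -> (6.242,-6.758) [heading=225, draw]
PD: pen down
BK 8.2: (6.242,-6.758) -> (12.041,-0.959) [heading=225, draw]
REPEAT 2 [
  -- iteration 1/2 --
  FD 6.5: (12.041,-0.959) -> (7.444,-5.556) [heading=225, draw]
  REPEAT 2 [
    -- iteration 1/2 --
    LT 120: heading 225 -> 345
    FD 9.2: (7.444,-5.556) -> (16.331,-7.937) [heading=345, draw]
    -- iteration 2/2 --
    LT 120: heading 345 -> 105
    FD 9.2: (16.331,-7.937) -> (13.95,0.95) [heading=105, draw]
  ]
  -- iteration 2/2 --
  FD 6.5: (13.95,0.95) -> (12.267,7.228) [heading=105, draw]
  REPEAT 2 [
    -- iteration 1/2 --
    LT 120: heading 105 -> 225
    FD 9.2: (12.267,7.228) -> (5.762,0.723) [heading=225, draw]
    -- iteration 2/2 --
    LT 120: heading 225 -> 345
    FD 9.2: (5.762,0.723) -> (14.649,-1.658) [heading=345, draw]
  ]
]
FD 6.4: (14.649,-1.658) -> (20.83,-3.315) [heading=345, draw]
FD 14.8: (20.83,-3.315) -> (35.126,-7.145) [heading=345, draw]
PD: pen down
FD 5.3: (35.126,-7.145) -> (40.246,-8.517) [heading=345, draw]
Final: pos=(40.246,-8.517), heading=345, 11 segment(s) drawn

Answer: 40.246 -8.517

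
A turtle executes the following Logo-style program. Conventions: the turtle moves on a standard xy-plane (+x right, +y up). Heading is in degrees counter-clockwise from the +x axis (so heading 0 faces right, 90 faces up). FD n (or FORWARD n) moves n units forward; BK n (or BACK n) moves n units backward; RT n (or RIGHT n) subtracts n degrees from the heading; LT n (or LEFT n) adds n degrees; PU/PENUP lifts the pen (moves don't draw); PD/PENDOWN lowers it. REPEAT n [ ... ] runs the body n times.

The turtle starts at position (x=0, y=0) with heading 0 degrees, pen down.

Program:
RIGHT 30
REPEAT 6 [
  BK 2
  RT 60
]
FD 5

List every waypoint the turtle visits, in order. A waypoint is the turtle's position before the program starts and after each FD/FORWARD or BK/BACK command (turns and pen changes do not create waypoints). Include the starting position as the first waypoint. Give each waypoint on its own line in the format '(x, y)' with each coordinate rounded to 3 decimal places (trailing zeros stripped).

Executing turtle program step by step:
Start: pos=(0,0), heading=0, pen down
RT 30: heading 0 -> 330
REPEAT 6 [
  -- iteration 1/6 --
  BK 2: (0,0) -> (-1.732,1) [heading=330, draw]
  RT 60: heading 330 -> 270
  -- iteration 2/6 --
  BK 2: (-1.732,1) -> (-1.732,3) [heading=270, draw]
  RT 60: heading 270 -> 210
  -- iteration 3/6 --
  BK 2: (-1.732,3) -> (0,4) [heading=210, draw]
  RT 60: heading 210 -> 150
  -- iteration 4/6 --
  BK 2: (0,4) -> (1.732,3) [heading=150, draw]
  RT 60: heading 150 -> 90
  -- iteration 5/6 --
  BK 2: (1.732,3) -> (1.732,1) [heading=90, draw]
  RT 60: heading 90 -> 30
  -- iteration 6/6 --
  BK 2: (1.732,1) -> (0,0) [heading=30, draw]
  RT 60: heading 30 -> 330
]
FD 5: (0,0) -> (4.33,-2.5) [heading=330, draw]
Final: pos=(4.33,-2.5), heading=330, 7 segment(s) drawn
Waypoints (8 total):
(0, 0)
(-1.732, 1)
(-1.732, 3)
(0, 4)
(1.732, 3)
(1.732, 1)
(0, 0)
(4.33, -2.5)

Answer: (0, 0)
(-1.732, 1)
(-1.732, 3)
(0, 4)
(1.732, 3)
(1.732, 1)
(0, 0)
(4.33, -2.5)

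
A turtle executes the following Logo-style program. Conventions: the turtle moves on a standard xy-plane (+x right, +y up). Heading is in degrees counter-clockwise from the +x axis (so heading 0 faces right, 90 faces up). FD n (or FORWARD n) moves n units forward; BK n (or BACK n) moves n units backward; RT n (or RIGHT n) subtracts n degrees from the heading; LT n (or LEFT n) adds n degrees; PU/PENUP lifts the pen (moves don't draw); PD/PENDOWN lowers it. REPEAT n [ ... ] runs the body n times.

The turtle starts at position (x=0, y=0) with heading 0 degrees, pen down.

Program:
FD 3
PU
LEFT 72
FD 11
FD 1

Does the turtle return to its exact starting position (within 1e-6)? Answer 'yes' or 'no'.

Executing turtle program step by step:
Start: pos=(0,0), heading=0, pen down
FD 3: (0,0) -> (3,0) [heading=0, draw]
PU: pen up
LT 72: heading 0 -> 72
FD 11: (3,0) -> (6.399,10.462) [heading=72, move]
FD 1: (6.399,10.462) -> (6.708,11.413) [heading=72, move]
Final: pos=(6.708,11.413), heading=72, 1 segment(s) drawn

Start position: (0, 0)
Final position: (6.708, 11.413)
Distance = 13.238; >= 1e-6 -> NOT closed

Answer: no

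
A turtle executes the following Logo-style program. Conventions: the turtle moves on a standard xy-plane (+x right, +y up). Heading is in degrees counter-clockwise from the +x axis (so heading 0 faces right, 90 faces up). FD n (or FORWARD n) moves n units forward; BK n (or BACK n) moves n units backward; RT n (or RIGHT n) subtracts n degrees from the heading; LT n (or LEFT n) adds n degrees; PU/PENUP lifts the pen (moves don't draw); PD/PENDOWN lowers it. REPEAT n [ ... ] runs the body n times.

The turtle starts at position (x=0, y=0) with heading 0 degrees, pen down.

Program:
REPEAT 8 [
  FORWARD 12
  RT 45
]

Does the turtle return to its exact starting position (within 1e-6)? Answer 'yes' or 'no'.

Executing turtle program step by step:
Start: pos=(0,0), heading=0, pen down
REPEAT 8 [
  -- iteration 1/8 --
  FD 12: (0,0) -> (12,0) [heading=0, draw]
  RT 45: heading 0 -> 315
  -- iteration 2/8 --
  FD 12: (12,0) -> (20.485,-8.485) [heading=315, draw]
  RT 45: heading 315 -> 270
  -- iteration 3/8 --
  FD 12: (20.485,-8.485) -> (20.485,-20.485) [heading=270, draw]
  RT 45: heading 270 -> 225
  -- iteration 4/8 --
  FD 12: (20.485,-20.485) -> (12,-28.971) [heading=225, draw]
  RT 45: heading 225 -> 180
  -- iteration 5/8 --
  FD 12: (12,-28.971) -> (0,-28.971) [heading=180, draw]
  RT 45: heading 180 -> 135
  -- iteration 6/8 --
  FD 12: (0,-28.971) -> (-8.485,-20.485) [heading=135, draw]
  RT 45: heading 135 -> 90
  -- iteration 7/8 --
  FD 12: (-8.485,-20.485) -> (-8.485,-8.485) [heading=90, draw]
  RT 45: heading 90 -> 45
  -- iteration 8/8 --
  FD 12: (-8.485,-8.485) -> (0,0) [heading=45, draw]
  RT 45: heading 45 -> 0
]
Final: pos=(0,0), heading=0, 8 segment(s) drawn

Start position: (0, 0)
Final position: (0, 0)
Distance = 0; < 1e-6 -> CLOSED

Answer: yes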